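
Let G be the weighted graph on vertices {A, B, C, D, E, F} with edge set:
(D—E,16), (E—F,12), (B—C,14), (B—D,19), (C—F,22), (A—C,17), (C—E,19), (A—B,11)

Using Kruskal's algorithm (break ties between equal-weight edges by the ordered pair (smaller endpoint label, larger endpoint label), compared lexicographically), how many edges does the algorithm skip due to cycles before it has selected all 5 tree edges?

1

Kruskal's algorithm — process edges by increasing weight (ties by edge label):
A—B (11): add. Components now {A,B} {C} {D} {E} {F}
E—F (12): add. Components now {A,B} {C} {D} {E,F}
B—C (14): add. Components now {A,B,C} {D} {E,F}
D—E (16): add. Components now {A,B,C} {D,E,F}
A—C (17): skip — A and C already connected.
B—D (19): add. Components now {A,B,C,D,E,F}
Edges rejected before the tree was complete: 1.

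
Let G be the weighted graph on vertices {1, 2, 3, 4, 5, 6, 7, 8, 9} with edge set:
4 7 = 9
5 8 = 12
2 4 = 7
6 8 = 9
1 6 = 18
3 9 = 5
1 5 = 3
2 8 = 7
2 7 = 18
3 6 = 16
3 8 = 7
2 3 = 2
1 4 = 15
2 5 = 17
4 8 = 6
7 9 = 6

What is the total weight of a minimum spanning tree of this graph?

Grow the tree from 2 using Prim:
Step 1: cheapest edge leaving the tree is 2 3 (2); add 3.
Step 2: cheapest edge leaving the tree is 3 9 (5); add 9.
Step 3: cheapest edge leaving the tree is 7 9 (6); add 7.
Step 4: cheapest edge leaving the tree is 2 4 (7); add 4.
Step 5: cheapest edge leaving the tree is 4 8 (6); add 8.
Step 6: cheapest edge leaving the tree is 6 8 (9); add 6.
Step 7: cheapest edge leaving the tree is 5 8 (12); add 5.
Step 8: cheapest edge leaving the tree is 1 5 (3); add 1.
MST edges: 2 3, 3 9, 7 9, 2 4, 4 8, 6 8, 5 8, 1 5; total weight 2+5+6+7+6+9+12+3 = 50.

50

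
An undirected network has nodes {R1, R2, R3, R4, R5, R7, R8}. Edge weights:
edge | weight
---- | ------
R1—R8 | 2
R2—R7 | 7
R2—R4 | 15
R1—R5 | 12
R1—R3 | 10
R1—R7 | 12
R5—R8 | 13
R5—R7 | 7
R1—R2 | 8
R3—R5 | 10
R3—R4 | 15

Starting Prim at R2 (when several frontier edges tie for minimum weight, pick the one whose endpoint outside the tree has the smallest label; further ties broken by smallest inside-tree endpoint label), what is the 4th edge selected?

R1-R8

Prim's algorithm from R2:
Step 1: frontier [R2—R7 7, R1—R2 8, R2—R4 15] → take R2—R7 (7); add R7.
Step 2: frontier [R1—R2 8, R2—R4 15, R5—R7 7, R1—R7 12] → take R5—R7 (7); add R5.
Step 3: frontier [R1—R2 8, R2—R4 15, R3—R5 10, R1—R5 12, R5—R8 13, R1—R7 12] → take R1—R2 (8); add R1.
Step 4: frontier [R1—R8 2, R1—R3 10, R2—R4 15, R3—R5 10, R5—R8 13] → take R1—R8 (2); add R8.
Step 5: frontier [R1—R3 10, R2—R4 15, R3—R5 10] → take R1—R3 (10); add R3.
Step 6: frontier [R2—R4 15, R3—R4 15] → take R2—R4 (15); add R4.
The 4th edge added is R1—R8.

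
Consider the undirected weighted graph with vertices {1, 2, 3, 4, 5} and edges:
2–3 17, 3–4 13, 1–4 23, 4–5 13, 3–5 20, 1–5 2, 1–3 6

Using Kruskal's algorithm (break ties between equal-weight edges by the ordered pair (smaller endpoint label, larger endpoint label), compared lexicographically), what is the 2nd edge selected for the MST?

1-3

Kruskal's algorithm — process edges by increasing weight (ties by edge label):
1–5 (2): add. Components now {1,5} {2} {3} {4}
1–3 (6): add. Components now {1,3,5} {2} {4}
3–4 (13): add. Components now {1,3,4,5} {2}
4–5 (13): skip — 4 and 5 already connected.
2–3 (17): add. Components now {1,2,3,4,5}
The 2nd edge added is 1–3.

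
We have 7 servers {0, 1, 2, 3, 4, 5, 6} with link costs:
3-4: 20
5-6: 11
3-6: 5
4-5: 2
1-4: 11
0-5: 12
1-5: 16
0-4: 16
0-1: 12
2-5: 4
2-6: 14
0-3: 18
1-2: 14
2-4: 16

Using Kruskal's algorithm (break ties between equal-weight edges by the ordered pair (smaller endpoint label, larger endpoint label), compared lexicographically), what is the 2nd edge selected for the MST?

Kruskal: consider edges lightest-first.
4-5 (2): add — endpoints in different components.
2-5 (4): add — endpoints in different components.
3-6 (5): add — endpoints in different components.
1-4 (11): add — endpoints in different components.
5-6 (11): add — endpoints in different components.
0-1 (12): add — endpoints in different components.
The 2nd edge added is 2-5.

2-5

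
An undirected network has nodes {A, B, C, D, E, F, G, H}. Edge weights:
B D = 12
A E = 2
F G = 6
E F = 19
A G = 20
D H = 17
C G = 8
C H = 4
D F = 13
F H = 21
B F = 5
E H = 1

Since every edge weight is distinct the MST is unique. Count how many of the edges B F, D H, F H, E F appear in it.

1

Kruskal: consider edges lightest-first.
E H (1): add — endpoints in different components.
A E (2): add — endpoints in different components.
C H (4): add — endpoints in different components.
B F (5): add — endpoints in different components.
F G (6): add — endpoints in different components.
C G (8): add — endpoints in different components.
B D (12): add — endpoints in different components.
MST edge set: {E H, A E, C H, B F, F G, C G, B D}.
Of the listed edges, {B F} are in the MST → 1.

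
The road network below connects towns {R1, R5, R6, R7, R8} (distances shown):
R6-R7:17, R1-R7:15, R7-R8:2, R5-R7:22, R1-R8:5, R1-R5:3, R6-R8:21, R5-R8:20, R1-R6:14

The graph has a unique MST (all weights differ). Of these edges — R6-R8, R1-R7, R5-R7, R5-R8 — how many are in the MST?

0

Sort edges by weight, then run Kruskal:
R7-R8 (2): add. Components now {R7,R8} {R5} {R1} {R6}
R1-R5 (3): add. Components now {R7,R8} {R1,R5} {R6}
R1-R8 (5): add. Components now {R1,R5,R7,R8} {R6}
R1-R6 (14): add. Components now {R1,R5,R6,R7,R8}
MST edge set: {R7-R8, R1-R5, R1-R8, R1-R6}.
Of the listed edges, {} are in the MST → 0.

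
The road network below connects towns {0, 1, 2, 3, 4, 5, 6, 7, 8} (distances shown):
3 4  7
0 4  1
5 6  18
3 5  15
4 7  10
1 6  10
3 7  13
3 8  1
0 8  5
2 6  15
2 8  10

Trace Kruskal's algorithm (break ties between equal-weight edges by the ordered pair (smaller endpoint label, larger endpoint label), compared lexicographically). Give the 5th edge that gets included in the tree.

2-8

Sort edges by weight, then run Kruskal:
0 4 (1): add — endpoints in different components.
3 8 (1): add — endpoints in different components.
0 8 (5): add — endpoints in different components.
3 4 (7): skip — 3 and 4 already connected.
1 6 (10): add — endpoints in different components.
2 8 (10): add — endpoints in different components.
4 7 (10): add — endpoints in different components.
3 7 (13): skip — 3 and 7 already connected.
2 6 (15): add — endpoints in different components.
3 5 (15): add — endpoints in different components.
The 5th edge added is 2 8.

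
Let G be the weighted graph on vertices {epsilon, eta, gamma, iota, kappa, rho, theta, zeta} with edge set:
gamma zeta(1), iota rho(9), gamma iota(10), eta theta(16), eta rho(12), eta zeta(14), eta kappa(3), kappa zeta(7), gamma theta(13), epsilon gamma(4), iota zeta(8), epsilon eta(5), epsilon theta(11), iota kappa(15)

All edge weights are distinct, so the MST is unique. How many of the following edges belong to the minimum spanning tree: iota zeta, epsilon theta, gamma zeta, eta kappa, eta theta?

Kruskal: consider edges lightest-first.
gamma zeta (1): add — endpoints in different components.
eta kappa (3): add — endpoints in different components.
epsilon gamma (4): add — endpoints in different components.
epsilon eta (5): add — endpoints in different components.
kappa zeta (7): skip — kappa and zeta already connected.
iota zeta (8): add — endpoints in different components.
iota rho (9): add — endpoints in different components.
gamma iota (10): skip — iota and gamma already connected.
epsilon theta (11): add — endpoints in different components.
MST edge set: {gamma zeta, eta kappa, epsilon gamma, epsilon eta, iota zeta, iota rho, epsilon theta}.
Of the listed edges, {iota zeta, epsilon theta, gamma zeta, eta kappa} are in the MST → 4.

4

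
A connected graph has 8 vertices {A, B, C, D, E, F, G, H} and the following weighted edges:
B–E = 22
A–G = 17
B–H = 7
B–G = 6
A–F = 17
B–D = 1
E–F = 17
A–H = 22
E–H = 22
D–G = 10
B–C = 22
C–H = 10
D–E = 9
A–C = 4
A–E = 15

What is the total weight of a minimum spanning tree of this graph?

Grow the tree from F using Prim:
Step 1: cheapest edge leaving the tree is A–F (17); add A.
Step 2: cheapest edge leaving the tree is A–C (4); add C.
Step 3: cheapest edge leaving the tree is C–H (10); add H.
Step 4: cheapest edge leaving the tree is B–H (7); add B.
Step 5: cheapest edge leaving the tree is B–D (1); add D.
Step 6: cheapest edge leaving the tree is B–G (6); add G.
Step 7: cheapest edge leaving the tree is D–E (9); add E.
MST edges: A–F, A–C, C–H, B–H, B–D, B–G, D–E; total weight 17+4+10+7+1+6+9 = 54.

54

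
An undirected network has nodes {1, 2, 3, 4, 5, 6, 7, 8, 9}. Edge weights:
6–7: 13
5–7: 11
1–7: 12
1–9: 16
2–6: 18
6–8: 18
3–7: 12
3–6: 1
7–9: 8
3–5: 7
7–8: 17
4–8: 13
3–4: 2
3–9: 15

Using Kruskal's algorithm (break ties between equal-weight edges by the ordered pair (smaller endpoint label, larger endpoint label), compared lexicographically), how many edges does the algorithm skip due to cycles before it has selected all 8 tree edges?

Sort edges by weight, then run Kruskal:
3–6 (1): add — endpoints in different components.
3–4 (2): add — endpoints in different components.
3–5 (7): add — endpoints in different components.
7–9 (8): add — endpoints in different components.
5–7 (11): add — endpoints in different components.
1–7 (12): add — endpoints in different components.
3–7 (12): skip — 3 and 7 already connected.
4–8 (13): add — endpoints in different components.
6–7 (13): skip — 6 and 7 already connected.
3–9 (15): skip — 3 and 9 already connected.
1–9 (16): skip — 1 and 9 already connected.
7–8 (17): skip — 7 and 8 already connected.
2–6 (18): add — endpoints in different components.
Edges rejected before the tree was complete: 5.

5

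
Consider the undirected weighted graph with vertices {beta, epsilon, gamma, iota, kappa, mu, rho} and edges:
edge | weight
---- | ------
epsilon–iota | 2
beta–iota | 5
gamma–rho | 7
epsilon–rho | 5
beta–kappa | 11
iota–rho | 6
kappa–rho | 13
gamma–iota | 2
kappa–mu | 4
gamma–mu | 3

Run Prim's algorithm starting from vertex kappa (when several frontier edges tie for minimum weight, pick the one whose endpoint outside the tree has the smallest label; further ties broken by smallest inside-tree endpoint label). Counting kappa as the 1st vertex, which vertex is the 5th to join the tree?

Grow the tree from kappa using Prim:
Step 1: cheapest edge leaving the tree is kappa–mu (4); add mu.
Step 2: cheapest edge leaving the tree is gamma–mu (3); add gamma.
Step 3: cheapest edge leaving the tree is gamma–iota (2); add iota.
Step 4: cheapest edge leaving the tree is epsilon–iota (2); add epsilon.
Step 5: cheapest edge leaving the tree is beta–iota (5); add beta.
Step 6: cheapest edge leaving the tree is epsilon–rho (5); add rho.
Vertex order: kappa, mu, gamma, iota, epsilon, beta, rho. The 5th vertex is epsilon.

epsilon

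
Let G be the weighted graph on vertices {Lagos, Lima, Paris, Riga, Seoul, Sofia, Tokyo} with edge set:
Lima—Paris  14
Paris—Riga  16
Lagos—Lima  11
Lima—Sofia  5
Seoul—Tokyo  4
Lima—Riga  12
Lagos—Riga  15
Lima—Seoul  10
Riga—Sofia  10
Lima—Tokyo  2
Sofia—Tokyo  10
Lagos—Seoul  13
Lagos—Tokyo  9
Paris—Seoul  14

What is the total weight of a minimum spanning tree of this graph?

Prim's algorithm from Paris:
Step 1: cheapest edge leaving the tree is Lima—Paris (14); add Lima.
Step 2: cheapest edge leaving the tree is Lima—Tokyo (2); add Tokyo.
Step 3: cheapest edge leaving the tree is Seoul—Tokyo (4); add Seoul.
Step 4: cheapest edge leaving the tree is Lima—Sofia (5); add Sofia.
Step 5: cheapest edge leaving the tree is Lagos—Tokyo (9); add Lagos.
Step 6: cheapest edge leaving the tree is Riga—Sofia (10); add Riga.
MST edges: Lima—Paris, Lima—Tokyo, Seoul—Tokyo, Lima—Sofia, Lagos—Tokyo, Riga—Sofia; total weight 14+2+4+5+9+10 = 44.

44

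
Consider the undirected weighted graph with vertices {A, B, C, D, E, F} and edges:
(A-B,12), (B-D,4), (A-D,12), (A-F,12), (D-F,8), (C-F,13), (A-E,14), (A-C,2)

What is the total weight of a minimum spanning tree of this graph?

40

Sort edges by weight, then run Kruskal:
A-C (2): add. Components now {A,C} {B} {D} {E} {F}
B-D (4): add. Components now {A,C} {B,D} {E} {F}
D-F (8): add. Components now {A,C} {B,D,F} {E}
A-B (12): add. Components now {A,B,C,D,F} {E}
A-D (12): skip — A and D already connected.
A-F (12): skip — A and F already connected.
C-F (13): skip — C and F already connected.
A-E (14): add. Components now {A,B,C,D,E,F}
MST edges: A-C, B-D, D-F, A-B, A-E; total weight 2+4+8+12+14 = 40.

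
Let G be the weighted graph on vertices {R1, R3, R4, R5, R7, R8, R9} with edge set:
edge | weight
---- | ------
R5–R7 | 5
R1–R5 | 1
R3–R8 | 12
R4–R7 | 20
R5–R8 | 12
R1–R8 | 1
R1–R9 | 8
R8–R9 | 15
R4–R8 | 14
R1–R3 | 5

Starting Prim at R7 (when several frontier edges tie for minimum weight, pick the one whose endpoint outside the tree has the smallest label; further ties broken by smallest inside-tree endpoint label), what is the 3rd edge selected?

R1-R8

Prim's algorithm from R7:
Step 1: cheapest edge leaving the tree is R5–R7 (5); add R5.
Step 2: cheapest edge leaving the tree is R1–R5 (1); add R1.
Step 3: cheapest edge leaving the tree is R1–R8 (1); add R8.
Step 4: cheapest edge leaving the tree is R1–R3 (5); add R3.
Step 5: cheapest edge leaving the tree is R1–R9 (8); add R9.
Step 6: cheapest edge leaving the tree is R4–R8 (14); add R4.
The 3rd edge added is R1–R8.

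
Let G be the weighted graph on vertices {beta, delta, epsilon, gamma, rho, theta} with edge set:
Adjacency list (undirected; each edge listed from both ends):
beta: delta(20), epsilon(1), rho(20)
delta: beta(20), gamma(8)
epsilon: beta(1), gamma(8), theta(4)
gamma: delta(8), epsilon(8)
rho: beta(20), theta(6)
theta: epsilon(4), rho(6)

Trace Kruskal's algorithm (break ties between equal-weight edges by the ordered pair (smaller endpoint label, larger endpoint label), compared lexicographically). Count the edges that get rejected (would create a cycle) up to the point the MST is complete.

Sort edges by weight, then run Kruskal:
beta—epsilon (1): add — endpoints in different components.
epsilon—theta (4): add — endpoints in different components.
rho—theta (6): add — endpoints in different components.
delta—gamma (8): add — endpoints in different components.
epsilon—gamma (8): add — endpoints in different components.
Edges rejected before the tree was complete: 0.

0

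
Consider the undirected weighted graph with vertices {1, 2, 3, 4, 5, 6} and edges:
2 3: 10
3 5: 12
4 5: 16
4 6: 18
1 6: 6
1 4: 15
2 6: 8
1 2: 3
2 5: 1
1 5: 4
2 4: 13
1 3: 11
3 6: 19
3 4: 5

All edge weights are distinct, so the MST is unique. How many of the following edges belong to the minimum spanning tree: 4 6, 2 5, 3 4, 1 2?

Sort edges by weight, then run Kruskal:
2 5 (1): add — endpoints in different components.
1 2 (3): add — endpoints in different components.
1 5 (4): skip — 1 and 5 already connected.
3 4 (5): add — endpoints in different components.
1 6 (6): add — endpoints in different components.
2 6 (8): skip — 2 and 6 already connected.
2 3 (10): add — endpoints in different components.
MST edge set: {2 5, 1 2, 3 4, 1 6, 2 3}.
Of the listed edges, {2 5, 3 4, 1 2} are in the MST → 3.

3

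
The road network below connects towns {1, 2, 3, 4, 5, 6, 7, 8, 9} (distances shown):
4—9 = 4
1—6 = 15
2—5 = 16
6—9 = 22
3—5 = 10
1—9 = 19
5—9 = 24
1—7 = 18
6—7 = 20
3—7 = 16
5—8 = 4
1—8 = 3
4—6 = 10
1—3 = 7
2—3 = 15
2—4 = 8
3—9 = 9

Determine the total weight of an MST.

61

Sort edges by weight, then run Kruskal:
1—8 (3): add — endpoints in different components.
4—9 (4): add — endpoints in different components.
5—8 (4): add — endpoints in different components.
1—3 (7): add — endpoints in different components.
2—4 (8): add — endpoints in different components.
3—9 (9): add — endpoints in different components.
3—5 (10): skip — 3 and 5 already connected.
4—6 (10): add — endpoints in different components.
1—6 (15): skip — 1 and 6 already connected.
2—3 (15): skip — 2 and 3 already connected.
2—5 (16): skip — 2 and 5 already connected.
3—7 (16): add — endpoints in different components.
MST edges: 1—8, 4—9, 5—8, 1—3, 2—4, 3—9, 4—6, 3—7; total weight 3+4+4+7+8+9+10+16 = 61.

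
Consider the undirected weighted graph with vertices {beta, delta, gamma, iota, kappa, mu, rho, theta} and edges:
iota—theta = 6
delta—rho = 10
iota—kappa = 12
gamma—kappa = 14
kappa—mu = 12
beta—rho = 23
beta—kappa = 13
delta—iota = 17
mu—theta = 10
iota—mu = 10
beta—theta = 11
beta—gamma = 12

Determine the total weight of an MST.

Prim, starting at delta.
Step 1: cheapest edge leaving the tree is delta—rho (10); add rho.
Step 2: cheapest edge leaving the tree is delta—iota (17); add iota.
Step 3: cheapest edge leaving the tree is iota—theta (6); add theta.
Step 4: cheapest edge leaving the tree is iota—mu (10); add mu.
Step 5: cheapest edge leaving the tree is beta—theta (11); add beta.
Step 6: cheapest edge leaving the tree is beta—gamma (12); add gamma.
Step 7: cheapest edge leaving the tree is iota—kappa (12); add kappa.
MST edges: delta—rho, delta—iota, iota—theta, iota—mu, beta—theta, beta—gamma, iota—kappa; total weight 10+17+6+10+11+12+12 = 78.

78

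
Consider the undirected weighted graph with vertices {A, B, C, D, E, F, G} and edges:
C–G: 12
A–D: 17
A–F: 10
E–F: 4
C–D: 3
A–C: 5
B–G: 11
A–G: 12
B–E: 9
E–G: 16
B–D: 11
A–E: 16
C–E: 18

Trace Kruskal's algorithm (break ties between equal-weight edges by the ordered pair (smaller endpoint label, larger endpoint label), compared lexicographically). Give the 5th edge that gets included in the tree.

Kruskal: consider edges lightest-first.
C–D (3): add. Components now {A} {B} {C,D} {E} {F} {G}
E–F (4): add. Components now {A} {B} {C,D} {E,F} {G}
A–C (5): add. Components now {A,C,D} {B} {E,F} {G}
B–E (9): add. Components now {A,C,D} {B,E,F} {G}
A–F (10): add. Components now {A,B,C,D,E,F} {G}
B–D (11): skip — B and D already connected.
B–G (11): add. Components now {A,B,C,D,E,F,G}
The 5th edge added is A–F.

A-F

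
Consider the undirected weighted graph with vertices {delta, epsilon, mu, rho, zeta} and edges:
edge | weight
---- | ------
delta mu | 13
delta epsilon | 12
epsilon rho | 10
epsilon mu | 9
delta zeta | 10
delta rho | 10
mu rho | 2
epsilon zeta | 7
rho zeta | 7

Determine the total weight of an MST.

26

Sort edges by weight, then run Kruskal:
mu rho (2): add — endpoints in different components.
epsilon zeta (7): add — endpoints in different components.
rho zeta (7): add — endpoints in different components.
epsilon mu (9): skip — epsilon and mu already connected.
delta rho (10): add — endpoints in different components.
MST edges: mu rho, epsilon zeta, rho zeta, delta rho; total weight 2+7+7+10 = 26.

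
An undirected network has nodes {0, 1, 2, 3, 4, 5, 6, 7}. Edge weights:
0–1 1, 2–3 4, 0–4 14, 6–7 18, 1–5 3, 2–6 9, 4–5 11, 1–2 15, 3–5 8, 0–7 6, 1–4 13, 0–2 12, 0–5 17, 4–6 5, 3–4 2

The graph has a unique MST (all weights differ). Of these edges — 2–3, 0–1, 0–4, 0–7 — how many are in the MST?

Sort edges by weight, then run Kruskal:
0–1 (1): add — endpoints in different components.
3–4 (2): add — endpoints in different components.
1–5 (3): add — endpoints in different components.
2–3 (4): add — endpoints in different components.
4–6 (5): add — endpoints in different components.
0–7 (6): add — endpoints in different components.
3–5 (8): add — endpoints in different components.
MST edge set: {0–1, 3–4, 1–5, 2–3, 4–6, 0–7, 3–5}.
Of the listed edges, {2–3, 0–1, 0–7} are in the MST → 3.

3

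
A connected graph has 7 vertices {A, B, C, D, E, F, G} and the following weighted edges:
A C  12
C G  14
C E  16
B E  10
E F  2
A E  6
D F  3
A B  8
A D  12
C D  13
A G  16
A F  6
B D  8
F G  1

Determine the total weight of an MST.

32

Kruskal's algorithm — process edges by increasing weight (ties by edge label):
F G (1): add — endpoints in different components.
E F (2): add — endpoints in different components.
D F (3): add — endpoints in different components.
A E (6): add — endpoints in different components.
A F (6): skip — A and F already connected.
A B (8): add — endpoints in different components.
B D (8): skip — B and D already connected.
B E (10): skip — B and E already connected.
A C (12): add — endpoints in different components.
MST edges: F G, E F, D F, A E, A B, A C; total weight 1+2+3+6+8+12 = 32.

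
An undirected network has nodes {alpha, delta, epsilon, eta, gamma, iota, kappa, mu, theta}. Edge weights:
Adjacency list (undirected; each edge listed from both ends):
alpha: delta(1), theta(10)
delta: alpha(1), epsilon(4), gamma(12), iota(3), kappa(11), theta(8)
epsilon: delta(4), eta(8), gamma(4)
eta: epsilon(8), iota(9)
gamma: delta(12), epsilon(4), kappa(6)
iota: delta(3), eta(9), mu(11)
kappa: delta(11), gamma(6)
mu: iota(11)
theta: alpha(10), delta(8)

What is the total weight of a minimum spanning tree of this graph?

45

Kruskal's algorithm — process edges by increasing weight (ties by edge label):
alpha delta (1): add — endpoints in different components.
delta iota (3): add — endpoints in different components.
delta epsilon (4): add — endpoints in different components.
epsilon gamma (4): add — endpoints in different components.
gamma kappa (6): add — endpoints in different components.
delta theta (8): add — endpoints in different components.
epsilon eta (8): add — endpoints in different components.
eta iota (9): skip — iota and eta already connected.
alpha theta (10): skip — alpha and theta already connected.
delta kappa (11): skip — delta and kappa already connected.
iota mu (11): add — endpoints in different components.
MST edges: alpha delta, delta iota, delta epsilon, epsilon gamma, gamma kappa, delta theta, epsilon eta, iota mu; total weight 1+3+4+4+6+8+8+11 = 45.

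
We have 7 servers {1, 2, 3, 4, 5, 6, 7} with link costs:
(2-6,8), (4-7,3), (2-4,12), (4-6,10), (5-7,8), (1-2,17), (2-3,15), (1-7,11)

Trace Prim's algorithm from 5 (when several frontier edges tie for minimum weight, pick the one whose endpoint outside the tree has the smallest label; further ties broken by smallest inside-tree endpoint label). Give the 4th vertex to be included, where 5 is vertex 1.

Grow the tree from 5 using Prim:
Step 1: frontier [5-7 8] → take 5-7 (8); add 7.
Step 2: frontier [4-7 3, 1-7 11] → take 4-7 (3); add 4.
Step 3: frontier [4-6 10, 2-4 12, 1-7 11] → take 4-6 (10); add 6.
Step 4: frontier [2-4 12, 2-6 8, 1-7 11] → take 2-6 (8); add 2.
Step 5: frontier [2-3 15, 1-2 17, 1-7 11] → take 1-7 (11); add 1.
Step 6: frontier [2-3 15] → take 2-3 (15); add 3.
Vertex order: 5, 7, 4, 6, 2, 1, 3. The 4th vertex is 6.

6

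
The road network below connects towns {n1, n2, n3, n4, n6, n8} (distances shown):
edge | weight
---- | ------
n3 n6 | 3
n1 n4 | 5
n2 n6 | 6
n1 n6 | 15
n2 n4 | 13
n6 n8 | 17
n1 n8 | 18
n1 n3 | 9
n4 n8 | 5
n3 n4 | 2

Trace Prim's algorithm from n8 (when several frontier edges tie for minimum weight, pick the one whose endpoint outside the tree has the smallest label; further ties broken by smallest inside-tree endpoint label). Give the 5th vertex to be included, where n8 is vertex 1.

n1

Grow the tree from n8 using Prim:
Step 1: frontier [n4 n8 5, n6 n8 17, n1 n8 18] → take n4 n8 (5); add n4.
Step 2: frontier [n3 n4 2, n1 n4 5, n2 n4 13, n6 n8 17, n1 n8 18] → take n3 n4 (2); add n3.
Step 3: frontier [n3 n6 3, n1 n3 9, n1 n4 5, n2 n4 13, n6 n8 17, n1 n8 18] → take n3 n6 (3); add n6.
Step 4: frontier [n1 n3 9, n1 n4 5, n2 n4 13, n2 n6 6, n1 n6 15, n1 n8 18] → take n1 n4 (5); add n1.
Step 5: frontier [n2 n4 13, n2 n6 6] → take n2 n6 (6); add n2.
Vertex order: n8, n4, n3, n6, n1, n2. The 5th vertex is n1.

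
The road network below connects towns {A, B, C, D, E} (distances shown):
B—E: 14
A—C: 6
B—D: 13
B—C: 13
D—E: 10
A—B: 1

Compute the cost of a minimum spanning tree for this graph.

Sort edges by weight, then run Kruskal:
A—B (1): add — endpoints in different components.
A—C (6): add — endpoints in different components.
D—E (10): add — endpoints in different components.
B—C (13): skip — B and C already connected.
B—D (13): add — endpoints in different components.
MST edges: A—B, A—C, D—E, B—D; total weight 1+6+10+13 = 30.

30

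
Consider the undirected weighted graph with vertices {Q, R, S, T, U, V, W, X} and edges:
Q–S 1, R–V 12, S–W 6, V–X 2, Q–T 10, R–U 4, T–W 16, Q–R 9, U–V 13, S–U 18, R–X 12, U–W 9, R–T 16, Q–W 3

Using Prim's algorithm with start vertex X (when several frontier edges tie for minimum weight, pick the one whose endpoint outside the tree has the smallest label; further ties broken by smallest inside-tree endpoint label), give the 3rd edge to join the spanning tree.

R-U

Grow the tree from X using Prim:
Step 1: cheapest edge leaving the tree is V–X (2); add V.
Step 2: cheapest edge leaving the tree is R–V (12); add R.
Step 3: cheapest edge leaving the tree is R–U (4); add U.
Step 4: cheapest edge leaving the tree is Q–R (9); add Q.
Step 5: cheapest edge leaving the tree is Q–S (1); add S.
Step 6: cheapest edge leaving the tree is Q–W (3); add W.
Step 7: cheapest edge leaving the tree is Q–T (10); add T.
The 3rd edge added is R–U.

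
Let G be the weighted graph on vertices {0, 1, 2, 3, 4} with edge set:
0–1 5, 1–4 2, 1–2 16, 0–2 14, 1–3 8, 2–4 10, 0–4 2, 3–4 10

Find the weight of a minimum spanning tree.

Grow the tree from 4 using Prim:
Step 1: cheapest edge leaving the tree is 0–4 (2); add 0.
Step 2: cheapest edge leaving the tree is 1–4 (2); add 1.
Step 3: cheapest edge leaving the tree is 1–3 (8); add 3.
Step 4: cheapest edge leaving the tree is 2–4 (10); add 2.
MST edges: 0–4, 1–4, 1–3, 2–4; total weight 2+2+8+10 = 22.

22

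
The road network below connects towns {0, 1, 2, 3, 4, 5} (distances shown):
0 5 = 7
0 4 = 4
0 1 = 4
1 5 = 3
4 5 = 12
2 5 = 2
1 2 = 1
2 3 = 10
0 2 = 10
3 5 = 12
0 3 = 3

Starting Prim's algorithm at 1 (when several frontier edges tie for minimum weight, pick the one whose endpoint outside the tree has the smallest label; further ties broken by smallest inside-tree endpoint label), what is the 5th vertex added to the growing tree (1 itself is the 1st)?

3

Prim's algorithm from 1:
Step 1: frontier [1 2 1, 1 5 3, 0 1 4] → take 1 2 (1); add 2.
Step 2: frontier [1 5 3, 0 1 4, 2 5 2, 0 2 10, 2 3 10] → take 2 5 (2); add 5.
Step 3: frontier [0 1 4, 0 2 10, 2 3 10, 0 5 7, 3 5 12, 4 5 12] → take 0 1 (4); add 0.
Step 4: frontier [0 3 3, 0 4 4, 2 3 10, 3 5 12, 4 5 12] → take 0 3 (3); add 3.
Step 5: frontier [0 4 4, 4 5 12] → take 0 4 (4); add 4.
Vertex order: 1, 2, 5, 0, 3, 4. The 5th vertex is 3.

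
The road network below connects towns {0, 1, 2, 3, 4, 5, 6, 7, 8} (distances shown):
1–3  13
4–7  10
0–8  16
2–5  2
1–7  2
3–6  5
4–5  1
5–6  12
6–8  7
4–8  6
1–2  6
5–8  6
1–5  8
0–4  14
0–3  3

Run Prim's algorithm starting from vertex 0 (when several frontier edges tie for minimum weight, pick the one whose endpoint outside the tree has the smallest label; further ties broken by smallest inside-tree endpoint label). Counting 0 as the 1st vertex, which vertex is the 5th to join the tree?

Grow the tree from 0 using Prim:
Step 1: cheapest edge leaving the tree is 0–3 (3); add 3.
Step 2: cheapest edge leaving the tree is 3–6 (5); add 6.
Step 3: cheapest edge leaving the tree is 6–8 (7); add 8.
Step 4: cheapest edge leaving the tree is 4–8 (6); add 4.
Step 5: cheapest edge leaving the tree is 4–5 (1); add 5.
Step 6: cheapest edge leaving the tree is 2–5 (2); add 2.
Step 7: cheapest edge leaving the tree is 1–2 (6); add 1.
Step 8: cheapest edge leaving the tree is 1–7 (2); add 7.
Vertex order: 0, 3, 6, 8, 4, 5, 2, 1, 7. The 5th vertex is 4.

4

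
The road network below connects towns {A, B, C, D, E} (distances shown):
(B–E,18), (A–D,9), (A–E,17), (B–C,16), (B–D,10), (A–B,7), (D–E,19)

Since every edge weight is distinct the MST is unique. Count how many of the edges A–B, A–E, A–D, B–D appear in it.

Kruskal: consider edges lightest-first.
A–B (7): add — endpoints in different components.
A–D (9): add — endpoints in different components.
B–D (10): skip — B and D already connected.
B–C (16): add — endpoints in different components.
A–E (17): add — endpoints in different components.
MST edge set: {A–B, A–D, B–C, A–E}.
Of the listed edges, {A–B, A–E, A–D} are in the MST → 3.

3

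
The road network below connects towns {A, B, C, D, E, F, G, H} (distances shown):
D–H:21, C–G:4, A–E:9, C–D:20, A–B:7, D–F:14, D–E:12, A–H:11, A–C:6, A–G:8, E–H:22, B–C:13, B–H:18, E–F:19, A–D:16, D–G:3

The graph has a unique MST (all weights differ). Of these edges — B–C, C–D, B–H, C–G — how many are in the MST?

Kruskal: consider edges lightest-first.
D–G (3): add — endpoints in different components.
C–G (4): add — endpoints in different components.
A–C (6): add — endpoints in different components.
A–B (7): add — endpoints in different components.
A–G (8): skip — A and G already connected.
A–E (9): add — endpoints in different components.
A–H (11): add — endpoints in different components.
D–E (12): skip — D and E already connected.
B–C (13): skip — B and C already connected.
D–F (14): add — endpoints in different components.
MST edge set: {D–G, C–G, A–C, A–B, A–E, A–H, D–F}.
Of the listed edges, {C–G} are in the MST → 1.

1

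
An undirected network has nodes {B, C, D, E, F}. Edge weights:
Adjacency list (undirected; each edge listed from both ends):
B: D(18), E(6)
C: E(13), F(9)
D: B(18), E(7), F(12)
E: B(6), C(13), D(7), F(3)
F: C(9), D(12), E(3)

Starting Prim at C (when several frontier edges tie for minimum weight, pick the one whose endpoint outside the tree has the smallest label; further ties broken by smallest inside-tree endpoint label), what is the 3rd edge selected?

B-E

Prim's algorithm from C:
Step 1: frontier [C–F 9, C–E 13] → take C–F (9); add F.
Step 2: frontier [C–E 13, E–F 3, D–F 12] → take E–F (3); add E.
Step 3: frontier [B–E 6, D–E 7, D–F 12] → take B–E (6); add B.
Step 4: frontier [B–D 18, D–E 7, D–F 12] → take D–E (7); add D.
The 3rd edge added is B–E.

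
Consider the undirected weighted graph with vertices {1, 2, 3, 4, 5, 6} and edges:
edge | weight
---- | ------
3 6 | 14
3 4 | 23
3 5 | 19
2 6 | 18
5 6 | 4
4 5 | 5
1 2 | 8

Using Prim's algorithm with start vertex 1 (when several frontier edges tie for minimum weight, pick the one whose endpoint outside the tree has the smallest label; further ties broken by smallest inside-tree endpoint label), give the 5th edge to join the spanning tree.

Prim's algorithm from 1:
Step 1: cheapest edge leaving the tree is 1 2 (8); add 2.
Step 2: cheapest edge leaving the tree is 2 6 (18); add 6.
Step 3: cheapest edge leaving the tree is 5 6 (4); add 5.
Step 4: cheapest edge leaving the tree is 4 5 (5); add 4.
Step 5: cheapest edge leaving the tree is 3 6 (14); add 3.
The 5th edge added is 3 6.

3-6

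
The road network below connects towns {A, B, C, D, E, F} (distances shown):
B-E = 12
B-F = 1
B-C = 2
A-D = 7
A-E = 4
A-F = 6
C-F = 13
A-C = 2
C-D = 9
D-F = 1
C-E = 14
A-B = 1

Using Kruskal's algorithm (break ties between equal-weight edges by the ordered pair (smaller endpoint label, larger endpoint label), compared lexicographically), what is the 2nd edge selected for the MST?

Kruskal: consider edges lightest-first.
A-B (1): add — endpoints in different components.
B-F (1): add — endpoints in different components.
D-F (1): add — endpoints in different components.
A-C (2): add — endpoints in different components.
B-C (2): skip — B and C already connected.
A-E (4): add — endpoints in different components.
The 2nd edge added is B-F.

B-F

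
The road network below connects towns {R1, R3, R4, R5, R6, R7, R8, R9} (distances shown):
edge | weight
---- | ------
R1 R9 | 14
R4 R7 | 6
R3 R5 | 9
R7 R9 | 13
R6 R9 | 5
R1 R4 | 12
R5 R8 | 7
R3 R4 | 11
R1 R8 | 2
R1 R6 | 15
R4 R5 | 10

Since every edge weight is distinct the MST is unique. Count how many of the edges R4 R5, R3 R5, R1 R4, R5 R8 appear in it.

3

Kruskal's algorithm — process edges by increasing weight (ties by edge label):
R1 R8 (2): add — endpoints in different components.
R6 R9 (5): add — endpoints in different components.
R4 R7 (6): add — endpoints in different components.
R5 R8 (7): add — endpoints in different components.
R3 R5 (9): add — endpoints in different components.
R4 R5 (10): add — endpoints in different components.
R3 R4 (11): skip — R4 and R3 already connected.
R1 R4 (12): skip — R4 and R1 already connected.
R7 R9 (13): add — endpoints in different components.
MST edge set: {R1 R8, R6 R9, R4 R7, R5 R8, R3 R5, R4 R5, R7 R9}.
Of the listed edges, {R4 R5, R3 R5, R5 R8} are in the MST → 3.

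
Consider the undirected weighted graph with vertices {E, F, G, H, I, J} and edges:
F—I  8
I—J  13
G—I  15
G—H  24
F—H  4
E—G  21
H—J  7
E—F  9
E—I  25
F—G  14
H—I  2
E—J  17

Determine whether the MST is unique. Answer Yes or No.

Yes

Sort edges by weight, then run Kruskal:
H—I (2): add — endpoints in different components.
F—H (4): add — endpoints in different components.
H—J (7): add — endpoints in different components.
F—I (8): skip — F and I already connected.
E—F (9): add — endpoints in different components.
I—J (13): skip — I and J already connected.
F—G (14): add — endpoints in different components.
Every non-tree edge has weight strictly greater than the heaviest edge on the tree path between its endpoints, so the MST is unique.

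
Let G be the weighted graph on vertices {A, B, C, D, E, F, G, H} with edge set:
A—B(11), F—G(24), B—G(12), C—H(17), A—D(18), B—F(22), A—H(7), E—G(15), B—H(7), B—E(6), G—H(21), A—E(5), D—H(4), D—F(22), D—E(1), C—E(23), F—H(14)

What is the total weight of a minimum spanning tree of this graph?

59

Prim, starting at A.
Step 1: cheapest edge leaving the tree is A—E (5); add E.
Step 2: cheapest edge leaving the tree is D—E (1); add D.
Step 3: cheapest edge leaving the tree is D—H (4); add H.
Step 4: cheapest edge leaving the tree is B—E (6); add B.
Step 5: cheapest edge leaving the tree is B—G (12); add G.
Step 6: cheapest edge leaving the tree is F—H (14); add F.
Step 7: cheapest edge leaving the tree is C—H (17); add C.
MST edges: A—E, D—E, D—H, B—E, B—G, F—H, C—H; total weight 5+1+4+6+12+14+17 = 59.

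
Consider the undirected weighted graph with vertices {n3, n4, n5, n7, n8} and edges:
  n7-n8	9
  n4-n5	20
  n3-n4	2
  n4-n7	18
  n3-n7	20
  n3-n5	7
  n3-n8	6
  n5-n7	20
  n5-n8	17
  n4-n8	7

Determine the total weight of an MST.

Sort edges by weight, then run Kruskal:
n3-n4 (2): add — endpoints in different components.
n3-n8 (6): add — endpoints in different components.
n3-n5 (7): add — endpoints in different components.
n4-n8 (7): skip — n4 and n8 already connected.
n7-n8 (9): add — endpoints in different components.
MST edges: n3-n4, n3-n8, n3-n5, n7-n8; total weight 2+6+7+9 = 24.

24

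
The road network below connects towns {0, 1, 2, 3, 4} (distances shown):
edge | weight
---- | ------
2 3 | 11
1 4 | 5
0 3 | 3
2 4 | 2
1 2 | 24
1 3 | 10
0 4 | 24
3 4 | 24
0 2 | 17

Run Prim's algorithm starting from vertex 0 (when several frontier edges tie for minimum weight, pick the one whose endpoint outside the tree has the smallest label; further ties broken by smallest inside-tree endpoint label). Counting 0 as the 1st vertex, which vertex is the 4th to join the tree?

Prim's algorithm from 0:
Step 1: cheapest edge leaving the tree is 0 3 (3); add 3.
Step 2: cheapest edge leaving the tree is 1 3 (10); add 1.
Step 3: cheapest edge leaving the tree is 1 4 (5); add 4.
Step 4: cheapest edge leaving the tree is 2 4 (2); add 2.
Vertex order: 0, 3, 1, 4, 2. The 4th vertex is 4.

4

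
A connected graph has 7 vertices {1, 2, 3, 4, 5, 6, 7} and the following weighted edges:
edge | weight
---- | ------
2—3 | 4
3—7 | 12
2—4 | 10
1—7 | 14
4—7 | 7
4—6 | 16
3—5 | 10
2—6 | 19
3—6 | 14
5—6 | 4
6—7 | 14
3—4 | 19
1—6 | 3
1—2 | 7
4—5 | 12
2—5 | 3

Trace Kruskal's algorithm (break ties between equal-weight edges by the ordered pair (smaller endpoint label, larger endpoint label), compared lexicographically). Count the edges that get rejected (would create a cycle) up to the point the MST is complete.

Kruskal: consider edges lightest-first.
1—6 (3): add — endpoints in different components.
2—5 (3): add — endpoints in different components.
2—3 (4): add — endpoints in different components.
5—6 (4): add — endpoints in different components.
1—2 (7): skip — 1 and 2 already connected.
4—7 (7): add — endpoints in different components.
2—4 (10): add — endpoints in different components.
Edges rejected before the tree was complete: 1.

1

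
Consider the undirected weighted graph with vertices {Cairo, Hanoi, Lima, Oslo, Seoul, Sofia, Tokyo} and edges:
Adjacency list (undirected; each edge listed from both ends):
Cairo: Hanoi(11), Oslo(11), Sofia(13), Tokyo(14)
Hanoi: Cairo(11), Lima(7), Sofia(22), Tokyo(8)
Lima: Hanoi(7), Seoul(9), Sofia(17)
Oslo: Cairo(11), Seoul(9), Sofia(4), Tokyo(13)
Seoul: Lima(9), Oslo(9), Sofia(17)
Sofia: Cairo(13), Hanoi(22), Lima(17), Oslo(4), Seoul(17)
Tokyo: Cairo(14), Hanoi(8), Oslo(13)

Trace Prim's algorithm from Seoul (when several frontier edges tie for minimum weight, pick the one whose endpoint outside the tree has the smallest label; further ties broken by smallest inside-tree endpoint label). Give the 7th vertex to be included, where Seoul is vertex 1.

Cairo

Prim, starting at Seoul.
Step 1: cheapest edge leaving the tree is Lima Seoul (9); add Lima.
Step 2: cheapest edge leaving the tree is Hanoi Lima (7); add Hanoi.
Step 3: cheapest edge leaving the tree is Hanoi Tokyo (8); add Tokyo.
Step 4: cheapest edge leaving the tree is Oslo Seoul (9); add Oslo.
Step 5: cheapest edge leaving the tree is Oslo Sofia (4); add Sofia.
Step 6: cheapest edge leaving the tree is Cairo Hanoi (11); add Cairo.
Vertex order: Seoul, Lima, Hanoi, Tokyo, Oslo, Sofia, Cairo. The 7th vertex is Cairo.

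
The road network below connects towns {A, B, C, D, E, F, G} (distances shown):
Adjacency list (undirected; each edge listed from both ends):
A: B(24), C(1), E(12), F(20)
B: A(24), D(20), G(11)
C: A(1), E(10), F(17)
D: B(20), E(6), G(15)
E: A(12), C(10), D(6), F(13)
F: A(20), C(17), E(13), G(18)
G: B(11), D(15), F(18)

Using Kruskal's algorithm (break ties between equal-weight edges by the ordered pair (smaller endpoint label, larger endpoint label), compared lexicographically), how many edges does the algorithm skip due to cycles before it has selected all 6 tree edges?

1

Kruskal's algorithm — process edges by increasing weight (ties by edge label):
A C (1): add — endpoints in different components.
D E (6): add — endpoints in different components.
C E (10): add — endpoints in different components.
B G (11): add — endpoints in different components.
A E (12): skip — A and E already connected.
E F (13): add — endpoints in different components.
D G (15): add — endpoints in different components.
Edges rejected before the tree was complete: 1.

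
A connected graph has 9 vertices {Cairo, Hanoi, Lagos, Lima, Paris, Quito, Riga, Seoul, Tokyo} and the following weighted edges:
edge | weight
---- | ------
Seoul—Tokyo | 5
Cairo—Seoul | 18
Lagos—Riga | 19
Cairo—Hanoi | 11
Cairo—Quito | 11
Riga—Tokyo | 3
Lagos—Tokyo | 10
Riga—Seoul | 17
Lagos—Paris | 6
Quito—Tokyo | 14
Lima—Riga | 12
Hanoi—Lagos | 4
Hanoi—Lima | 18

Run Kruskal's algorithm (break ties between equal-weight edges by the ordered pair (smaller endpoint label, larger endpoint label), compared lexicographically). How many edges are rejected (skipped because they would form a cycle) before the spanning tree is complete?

0

Sort edges by weight, then run Kruskal:
Riga—Tokyo (3): add — endpoints in different components.
Hanoi—Lagos (4): add — endpoints in different components.
Seoul—Tokyo (5): add — endpoints in different components.
Lagos—Paris (6): add — endpoints in different components.
Lagos—Tokyo (10): add — endpoints in different components.
Cairo—Hanoi (11): add — endpoints in different components.
Cairo—Quito (11): add — endpoints in different components.
Lima—Riga (12): add — endpoints in different components.
Edges rejected before the tree was complete: 0.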